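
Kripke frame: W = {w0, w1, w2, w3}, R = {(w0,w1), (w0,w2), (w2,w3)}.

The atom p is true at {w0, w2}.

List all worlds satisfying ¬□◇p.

{w0, w2}

w0: □◇p is F. ✓
w1: □◇p is T. ✗
w2: □◇p is F. ✓
w3: □◇p is T. ✗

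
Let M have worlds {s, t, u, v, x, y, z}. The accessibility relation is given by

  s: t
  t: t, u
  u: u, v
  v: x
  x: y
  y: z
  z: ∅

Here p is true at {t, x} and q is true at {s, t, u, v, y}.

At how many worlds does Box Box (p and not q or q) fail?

1

s: successors {t}; Box (p and not q or q) there: t:T. ✓
t: successors {t, u}; Box (p and not q or q) there: t:T, u:T. ✓
u: successors {u, v}; Box (p and not q or q) there: u:T, v:T. ✓
v: successors {x}; Box (p and not q or q) there: x:T. ✓
x: successors {y}; Box (p and not q or q) there: y:F. ✗
y: successors {z}; Box (p and not q or q) there: z:T. ✓
z: no successors, so Box Box (p and not q or q) holds vacuously. ✓
Satisfying worlds: {s, t, u, v, y, z}.
So Box Box (p and not q or q) fails at the other 1 world.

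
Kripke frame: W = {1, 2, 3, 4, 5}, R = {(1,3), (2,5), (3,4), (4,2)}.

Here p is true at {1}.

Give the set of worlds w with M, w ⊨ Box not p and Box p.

1: Box not p is T, Box p is F. ✗
2: Box not p is T, Box p is F. ✗
3: Box not p is T, Box p is F. ✗
4: Box not p is T, Box p is F. ✗
5: Box not p is T, Box p is T. ✓

{5}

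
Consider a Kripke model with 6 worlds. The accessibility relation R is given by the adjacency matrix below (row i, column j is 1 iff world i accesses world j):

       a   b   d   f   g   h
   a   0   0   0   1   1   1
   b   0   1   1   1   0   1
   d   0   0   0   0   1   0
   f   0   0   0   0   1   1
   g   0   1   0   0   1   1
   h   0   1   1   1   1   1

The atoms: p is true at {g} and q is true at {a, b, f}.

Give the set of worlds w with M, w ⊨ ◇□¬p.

{b, g, h}

a: successors {f, g, h}; □¬p there: f:F, g:F, h:F. ✗
b: successors {b, d, f, h}; □¬p there: b:T, d:F, f:F, h:F. ✓
d: successors {g}; □¬p there: g:F. ✗
f: successors {g, h}; □¬p there: g:F, h:F. ✗
g: successors {b, g, h}; □¬p there: b:T, g:F, h:F. ✓
h: successors {b, d, f, g, h}; □¬p there: b:T, d:F, f:F, g:F, h:F. ✓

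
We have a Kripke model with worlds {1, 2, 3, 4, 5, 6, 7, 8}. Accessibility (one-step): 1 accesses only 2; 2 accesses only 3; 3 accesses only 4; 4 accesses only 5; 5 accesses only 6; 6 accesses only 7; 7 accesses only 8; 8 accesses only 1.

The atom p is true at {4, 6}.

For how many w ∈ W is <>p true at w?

1: successors {2}; p there: 2:F. ✗
2: successors {3}; p there: 3:F. ✗
3: successors {4}; p there: 4:T. ✓
4: successors {5}; p there: 5:F. ✗
5: successors {6}; p there: 6:T. ✓
6: successors {7}; p there: 7:F. ✗
7: successors {8}; p there: 8:F. ✗
8: successors {1}; p there: 1:F. ✗
Satisfying worlds: {3, 5}.

2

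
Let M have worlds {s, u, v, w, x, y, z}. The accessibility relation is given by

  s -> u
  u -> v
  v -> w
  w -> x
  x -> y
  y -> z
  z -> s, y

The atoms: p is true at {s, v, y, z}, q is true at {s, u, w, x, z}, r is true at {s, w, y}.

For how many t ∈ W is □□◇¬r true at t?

s: successors {u}; □◇¬r there: u:F. ✗
u: successors {v}; □◇¬r there: v:T. ✓
v: successors {w}; □◇¬r there: w:F. ✗
w: successors {x}; □◇¬r there: x:T. ✓
x: successors {y}; □◇¬r there: y:F. ✗
y: successors {z}; □◇¬r there: z:T. ✓
z: successors {s, y}; □◇¬r there: s:T, y:F. ✗
Satisfying worlds: {u, w, y}.

3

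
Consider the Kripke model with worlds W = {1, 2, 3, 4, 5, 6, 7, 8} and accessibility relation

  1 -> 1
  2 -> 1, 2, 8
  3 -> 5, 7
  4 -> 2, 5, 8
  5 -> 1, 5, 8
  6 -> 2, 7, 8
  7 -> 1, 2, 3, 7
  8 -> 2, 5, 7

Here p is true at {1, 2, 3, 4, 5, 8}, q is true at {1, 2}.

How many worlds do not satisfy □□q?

7

1: successors {1}; □q there: 1:T. ✓
2: successors {1, 2, 8}; □q there: 1:T, 2:F, 8:F. ✗
3: successors {5, 7}; □q there: 5:F, 7:F. ✗
4: successors {2, 5, 8}; □q there: 2:F, 5:F, 8:F. ✗
5: successors {1, 5, 8}; □q there: 1:T, 5:F, 8:F. ✗
6: successors {2, 7, 8}; □q there: 2:F, 7:F, 8:F. ✗
7: successors {1, 2, 3, 7}; □q there: 1:T, 2:F, 3:F, 7:F. ✗
8: successors {2, 5, 7}; □q there: 2:F, 5:F, 7:F. ✗
Satisfying worlds: {1}.
So □□q fails at the other 7 worlds.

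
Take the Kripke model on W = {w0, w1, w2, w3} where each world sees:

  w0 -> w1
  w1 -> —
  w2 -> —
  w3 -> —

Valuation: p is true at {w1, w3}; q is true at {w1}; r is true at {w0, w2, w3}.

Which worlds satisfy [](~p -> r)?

{w0, w1, w2, w3}

w0: successors {w1}; ~p -> r there: w1:T. ✓
w1: no successors, so [](~p -> r) holds vacuously. ✓
w2: no successors, so [](~p -> r) holds vacuously. ✓
w3: no successors, so [](~p -> r) holds vacuously. ✓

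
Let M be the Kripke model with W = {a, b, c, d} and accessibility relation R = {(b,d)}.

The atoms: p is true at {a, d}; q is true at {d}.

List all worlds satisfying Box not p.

a: no successors, so Box not p holds vacuously. ✓
b: successors {d}; not p there: d:F. ✗
c: no successors, so Box not p holds vacuously. ✓
d: no successors, so Box not p holds vacuously. ✓

{a, c, d}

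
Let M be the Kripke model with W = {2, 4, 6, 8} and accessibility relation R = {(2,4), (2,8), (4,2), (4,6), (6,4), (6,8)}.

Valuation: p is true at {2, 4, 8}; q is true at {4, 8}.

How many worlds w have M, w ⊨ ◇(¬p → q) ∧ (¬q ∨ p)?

3

2: ◇(¬p → q) is T, ¬q ∨ p is T. ✓
4: ◇(¬p → q) is T, ¬q ∨ p is T. ✓
6: ◇(¬p → q) is T, ¬q ∨ p is T. ✓
8: ◇(¬p → q) is F, ¬q ∨ p is T. ✗
Satisfying worlds: {2, 4, 6}.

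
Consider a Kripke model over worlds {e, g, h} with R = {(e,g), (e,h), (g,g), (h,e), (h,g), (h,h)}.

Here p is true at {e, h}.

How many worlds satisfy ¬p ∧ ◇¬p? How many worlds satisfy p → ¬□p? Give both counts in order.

1 and 3

For ¬p ∧ ◇¬p:
e: ¬p is F, ◇¬p is T. ✗
g: ¬p is T, ◇¬p is T. ✓
h: ¬p is F, ◇¬p is T. ✗
— 1 world.
For p → ¬□p:
e: p is T, ¬□p is T. ✓
g: p is F, ¬□p is T. ✓
h: p is T, ¬□p is T. ✓
— 3 worlds.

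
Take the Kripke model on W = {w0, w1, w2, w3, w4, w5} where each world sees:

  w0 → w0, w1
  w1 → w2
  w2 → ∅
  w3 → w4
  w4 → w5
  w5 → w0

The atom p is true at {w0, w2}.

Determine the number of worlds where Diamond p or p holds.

w0: Diamond p is T, p is T. ✓
w1: Diamond p is T, p is F. ✓
w2: Diamond p is F, p is T. ✓
w3: Diamond p is F, p is F. ✗
w4: Diamond p is F, p is F. ✗
w5: Diamond p is T, p is F. ✓
Satisfying worlds: {w0, w1, w2, w5}.

4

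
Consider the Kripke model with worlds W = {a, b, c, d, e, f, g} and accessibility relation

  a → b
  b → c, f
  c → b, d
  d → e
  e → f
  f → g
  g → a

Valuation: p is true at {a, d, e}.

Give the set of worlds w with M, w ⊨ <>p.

{c, d, g}

a: successors {b}; p there: b:F. ✗
b: successors {c, f}; p there: c:F, f:F. ✗
c: successors {b, d}; p there: b:F, d:T. ✓
d: successors {e}; p there: e:T. ✓
e: successors {f}; p there: f:F. ✗
f: successors {g}; p there: g:F. ✗
g: successors {a}; p there: a:T. ✓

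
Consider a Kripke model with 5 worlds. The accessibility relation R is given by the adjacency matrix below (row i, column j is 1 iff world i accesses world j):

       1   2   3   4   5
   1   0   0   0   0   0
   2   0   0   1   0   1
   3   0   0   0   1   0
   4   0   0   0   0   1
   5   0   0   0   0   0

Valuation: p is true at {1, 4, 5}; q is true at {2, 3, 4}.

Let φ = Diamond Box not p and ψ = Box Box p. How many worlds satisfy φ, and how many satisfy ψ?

For Diamond Box not p:
1: no successors, so Diamond Box not p fails. ✗
2: successors {3, 5}; Box not p there: 3:F, 5:T. ✓
3: successors {4}; Box not p there: 4:F. ✗
4: successors {5}; Box not p there: 5:T. ✓
5: no successors, so Diamond Box not p fails. ✗
— 2 worlds.
For Box Box p:
1: no successors, so Box Box p holds vacuously. ✓
2: successors {3, 5}; Box p there: 3:T, 5:T. ✓
3: successors {4}; Box p there: 4:T. ✓
4: successors {5}; Box p there: 5:T. ✓
5: no successors, so Box Box p holds vacuously. ✓
— 5 worlds.

2 and 5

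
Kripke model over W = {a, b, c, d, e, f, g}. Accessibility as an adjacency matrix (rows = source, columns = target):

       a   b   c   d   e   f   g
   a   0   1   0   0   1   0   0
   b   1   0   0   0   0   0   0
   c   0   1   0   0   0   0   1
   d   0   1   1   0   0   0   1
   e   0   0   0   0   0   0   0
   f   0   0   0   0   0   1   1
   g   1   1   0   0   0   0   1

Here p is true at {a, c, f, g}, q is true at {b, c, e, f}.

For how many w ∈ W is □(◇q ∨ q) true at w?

7

a: successors {b, e}; ◇q ∨ q there: b:T, e:T. ✓
b: successors {a}; ◇q ∨ q there: a:T. ✓
c: successors {b, g}; ◇q ∨ q there: b:T, g:T. ✓
d: successors {b, c, g}; ◇q ∨ q there: b:T, c:T, g:T. ✓
e: no successors, so □(◇q ∨ q) holds vacuously. ✓
f: successors {f, g}; ◇q ∨ q there: f:T, g:T. ✓
g: successors {a, b, g}; ◇q ∨ q there: a:T, b:T, g:T. ✓
Satisfying worlds: {a, b, c, d, e, f, g}.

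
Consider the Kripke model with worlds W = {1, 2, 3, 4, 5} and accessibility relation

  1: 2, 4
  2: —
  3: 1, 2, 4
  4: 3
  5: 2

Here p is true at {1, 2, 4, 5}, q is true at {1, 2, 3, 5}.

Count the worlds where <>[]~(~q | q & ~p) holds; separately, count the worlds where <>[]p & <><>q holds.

3 and 3

For <>[]~(~q | q & ~p):
1: successors {2, 4}; []~(~q | q & ~p) there: 2:T, 4:F. ✓
2: no successors, so <>[]~(~q | q & ~p) fails. ✗
3: successors {1, 2, 4}; []~(~q | q & ~p) there: 1:F, 2:T, 4:F. ✓
4: successors {3}; []~(~q | q & ~p) there: 3:F. ✗
5: successors {2}; []~(~q | q & ~p) there: 2:T. ✓
— 3 worlds.
For <>[]p & <><>q:
1: <>[]p is T, <><>q is T. ✓
2: <>[]p is F, <><>q is F. ✗
3: <>[]p is T, <><>q is T. ✓
4: <>[]p is T, <><>q is T. ✓
5: <>[]p is T, <><>q is F. ✗
— 3 worlds.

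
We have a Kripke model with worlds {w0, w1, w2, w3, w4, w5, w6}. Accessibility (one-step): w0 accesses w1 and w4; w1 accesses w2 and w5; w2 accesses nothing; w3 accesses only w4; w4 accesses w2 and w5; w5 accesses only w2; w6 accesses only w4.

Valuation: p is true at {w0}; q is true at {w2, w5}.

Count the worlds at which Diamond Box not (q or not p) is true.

3

w0: successors {w1, w4}; Box not (q or not p) there: w1:F, w4:F. ✗
w1: successors {w2, w5}; Box not (q or not p) there: w2:T, w5:F. ✓
w2: no successors, so Diamond Box not (q or not p) fails. ✗
w3: successors {w4}; Box not (q or not p) there: w4:F. ✗
w4: successors {w2, w5}; Box not (q or not p) there: w2:T, w5:F. ✓
w5: successors {w2}; Box not (q or not p) there: w2:T. ✓
w6: successors {w4}; Box not (q or not p) there: w4:F. ✗
Satisfying worlds: {w1, w4, w5}.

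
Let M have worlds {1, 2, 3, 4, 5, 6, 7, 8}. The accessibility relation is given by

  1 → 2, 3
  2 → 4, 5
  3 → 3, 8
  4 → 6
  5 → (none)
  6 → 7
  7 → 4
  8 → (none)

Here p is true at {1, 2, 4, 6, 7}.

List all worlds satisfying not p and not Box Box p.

1: not p is F, not Box Box p is T. ✗
2: not p is F, not Box Box p is F. ✗
3: not p is T, not Box Box p is T. ✓
4: not p is F, not Box Box p is F. ✗
5: not p is T, not Box Box p is F. ✗
6: not p is F, not Box Box p is F. ✗
7: not p is F, not Box Box p is F. ✗
8: not p is T, not Box Box p is F. ✗

{3}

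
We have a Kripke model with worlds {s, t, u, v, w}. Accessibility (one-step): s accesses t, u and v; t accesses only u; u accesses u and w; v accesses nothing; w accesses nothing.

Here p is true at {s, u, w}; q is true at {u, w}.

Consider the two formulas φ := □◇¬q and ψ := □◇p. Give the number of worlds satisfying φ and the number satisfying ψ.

For □◇¬q:
s: successors {t, u, v}; ◇¬q there: t:F, u:F, v:F. ✗
t: successors {u}; ◇¬q there: u:F. ✗
u: successors {u, w}; ◇¬q there: u:F, w:F. ✗
v: no successors, so □◇¬q holds vacuously. ✓
w: no successors, so □◇¬q holds vacuously. ✓
— 2 worlds.
For □◇p:
s: successors {t, u, v}; ◇p there: t:T, u:T, v:F. ✗
t: successors {u}; ◇p there: u:T. ✓
u: successors {u, w}; ◇p there: u:T, w:F. ✗
v: no successors, so □◇p holds vacuously. ✓
w: no successors, so □◇p holds vacuously. ✓
— 3 worlds.

2 and 3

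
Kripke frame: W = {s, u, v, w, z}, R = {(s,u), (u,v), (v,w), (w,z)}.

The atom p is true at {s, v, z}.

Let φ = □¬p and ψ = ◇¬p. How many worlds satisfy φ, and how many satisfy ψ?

3 and 2

For □¬p:
s: successors {u}; ¬p there: u:T. ✓
u: successors {v}; ¬p there: v:F. ✗
v: successors {w}; ¬p there: w:T. ✓
w: successors {z}; ¬p there: z:F. ✗
z: no successors, so □¬p holds vacuously. ✓
— 3 worlds.
For ◇¬p:
s: successors {u}; ¬p there: u:T. ✓
u: successors {v}; ¬p there: v:F. ✗
v: successors {w}; ¬p there: w:T. ✓
w: successors {z}; ¬p there: z:F. ✗
z: no successors, so ◇¬p fails. ✗
— 2 worlds.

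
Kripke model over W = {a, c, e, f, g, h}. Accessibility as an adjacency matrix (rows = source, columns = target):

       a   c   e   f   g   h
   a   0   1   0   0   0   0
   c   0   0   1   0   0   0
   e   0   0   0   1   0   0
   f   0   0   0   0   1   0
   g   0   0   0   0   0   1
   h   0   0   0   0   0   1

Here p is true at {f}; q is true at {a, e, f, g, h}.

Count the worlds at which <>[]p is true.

1

a: successors {c}; []p there: c:F. ✗
c: successors {e}; []p there: e:T. ✓
e: successors {f}; []p there: f:F. ✗
f: successors {g}; []p there: g:F. ✗
g: successors {h}; []p there: h:F. ✗
h: successors {h}; []p there: h:F. ✗
Satisfying worlds: {c}.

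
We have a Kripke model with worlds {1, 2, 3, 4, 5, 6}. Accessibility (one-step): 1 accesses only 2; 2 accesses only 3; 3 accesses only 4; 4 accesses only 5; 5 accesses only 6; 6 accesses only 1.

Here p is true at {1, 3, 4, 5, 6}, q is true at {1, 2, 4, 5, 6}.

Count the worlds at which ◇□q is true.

5

1: successors {2}; □q there: 2:F. ✗
2: successors {3}; □q there: 3:T. ✓
3: successors {4}; □q there: 4:T. ✓
4: successors {5}; □q there: 5:T. ✓
5: successors {6}; □q there: 6:T. ✓
6: successors {1}; □q there: 1:T. ✓
Satisfying worlds: {2, 3, 4, 5, 6}.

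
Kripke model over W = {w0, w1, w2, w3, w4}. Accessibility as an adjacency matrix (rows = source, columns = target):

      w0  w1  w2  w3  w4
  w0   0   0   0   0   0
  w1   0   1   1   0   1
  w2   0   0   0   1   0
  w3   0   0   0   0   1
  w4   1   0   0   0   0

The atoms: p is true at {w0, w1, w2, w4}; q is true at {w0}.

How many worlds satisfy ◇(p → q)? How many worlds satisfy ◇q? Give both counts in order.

For ◇(p → q):
w0: no successors, so ◇(p → q) fails. ✗
w1: successors {w1, w2, w4}; p → q there: w1:F, w2:F, w4:F. ✗
w2: successors {w3}; p → q there: w3:T. ✓
w3: successors {w4}; p → q there: w4:F. ✗
w4: successors {w0}; p → q there: w0:T. ✓
— 2 worlds.
For ◇q:
w0: no successors, so ◇q fails. ✗
w1: successors {w1, w2, w4}; q there: w1:F, w2:F, w4:F. ✗
w2: successors {w3}; q there: w3:F. ✗
w3: successors {w4}; q there: w4:F. ✗
w4: successors {w0}; q there: w0:T. ✓
— 1 world.

2 and 1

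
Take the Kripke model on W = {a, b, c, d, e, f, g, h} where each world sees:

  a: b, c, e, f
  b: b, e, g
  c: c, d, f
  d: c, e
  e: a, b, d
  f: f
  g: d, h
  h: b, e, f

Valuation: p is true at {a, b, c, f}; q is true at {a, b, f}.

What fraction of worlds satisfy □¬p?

a: successors {b, c, e, f}; ¬p there: b:F, c:F, e:T, f:F. ✗
b: successors {b, e, g}; ¬p there: b:F, e:T, g:T. ✗
c: successors {c, d, f}; ¬p there: c:F, d:T, f:F. ✗
d: successors {c, e}; ¬p there: c:F, e:T. ✗
e: successors {a, b, d}; ¬p there: a:F, b:F, d:T. ✗
f: successors {f}; ¬p there: f:F. ✗
g: successors {d, h}; ¬p there: d:T, h:T. ✓
h: successors {b, e, f}; ¬p there: b:F, e:T, f:F. ✗
That's 1 of 8 worlds, so 1/8.

1/8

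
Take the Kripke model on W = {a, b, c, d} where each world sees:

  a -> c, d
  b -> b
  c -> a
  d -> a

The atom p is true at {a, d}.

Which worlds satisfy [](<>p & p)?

a: successors {c, d}; <>p & p there: c:F, d:T. ✗
b: successors {b}; <>p & p there: b:F. ✗
c: successors {a}; <>p & p there: a:T. ✓
d: successors {a}; <>p & p there: a:T. ✓

{c, d}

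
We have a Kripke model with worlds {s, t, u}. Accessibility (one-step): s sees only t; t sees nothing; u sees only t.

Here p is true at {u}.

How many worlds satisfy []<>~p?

s: successors {t}; <>~p there: t:F. ✗
t: no successors, so []<>~p holds vacuously. ✓
u: successors {t}; <>~p there: t:F. ✗
Satisfying worlds: {t}.

1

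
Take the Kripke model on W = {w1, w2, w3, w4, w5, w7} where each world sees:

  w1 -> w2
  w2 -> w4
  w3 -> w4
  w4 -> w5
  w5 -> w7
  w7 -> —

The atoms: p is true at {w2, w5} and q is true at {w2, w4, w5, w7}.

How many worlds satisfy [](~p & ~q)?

w1: successors {w2}; ~p & ~q there: w2:F. ✗
w2: successors {w4}; ~p & ~q there: w4:F. ✗
w3: successors {w4}; ~p & ~q there: w4:F. ✗
w4: successors {w5}; ~p & ~q there: w5:F. ✗
w5: successors {w7}; ~p & ~q there: w7:F. ✗
w7: no successors, so [](~p & ~q) holds vacuously. ✓
Satisfying worlds: {w7}.

1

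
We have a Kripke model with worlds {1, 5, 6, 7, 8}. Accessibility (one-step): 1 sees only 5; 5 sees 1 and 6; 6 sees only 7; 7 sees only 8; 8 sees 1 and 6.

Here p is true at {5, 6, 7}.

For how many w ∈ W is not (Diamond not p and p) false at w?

2

1: Diamond not p and p is F. ✓
5: Diamond not p and p is T. ✗
6: Diamond not p and p is F. ✓
7: Diamond not p and p is T. ✗
8: Diamond not p and p is F. ✓
Satisfying worlds: {1, 6, 8}.
So not (Diamond not p and p) fails at the other 2 worlds.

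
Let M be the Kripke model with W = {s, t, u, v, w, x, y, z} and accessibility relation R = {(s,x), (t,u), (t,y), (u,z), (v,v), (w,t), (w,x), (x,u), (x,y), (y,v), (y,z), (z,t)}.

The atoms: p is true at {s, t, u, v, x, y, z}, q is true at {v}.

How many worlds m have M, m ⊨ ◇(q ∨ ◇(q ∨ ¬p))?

s: successors {x}; q ∨ ◇(q ∨ ¬p) there: x:F. ✗
t: successors {u, y}; q ∨ ◇(q ∨ ¬p) there: u:F, y:T. ✓
u: successors {z}; q ∨ ◇(q ∨ ¬p) there: z:F. ✗
v: successors {v}; q ∨ ◇(q ∨ ¬p) there: v:T. ✓
w: successors {t, x}; q ∨ ◇(q ∨ ¬p) there: t:F, x:F. ✗
x: successors {u, y}; q ∨ ◇(q ∨ ¬p) there: u:F, y:T. ✓
y: successors {v, z}; q ∨ ◇(q ∨ ¬p) there: v:T, z:F. ✓
z: successors {t}; q ∨ ◇(q ∨ ¬p) there: t:F. ✗
Satisfying worlds: {t, v, x, y}.

4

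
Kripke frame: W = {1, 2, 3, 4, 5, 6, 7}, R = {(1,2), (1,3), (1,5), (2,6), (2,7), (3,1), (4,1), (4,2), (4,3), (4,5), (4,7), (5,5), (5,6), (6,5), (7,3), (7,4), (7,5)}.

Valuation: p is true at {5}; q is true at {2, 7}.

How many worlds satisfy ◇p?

5

1: successors {2, 3, 5}; p there: 2:F, 3:F, 5:T. ✓
2: successors {6, 7}; p there: 6:F, 7:F. ✗
3: successors {1}; p there: 1:F. ✗
4: successors {1, 2, 3, 5, 7}; p there: 1:F, 2:F, 3:F, 5:T, 7:F. ✓
5: successors {5, 6}; p there: 5:T, 6:F. ✓
6: successors {5}; p there: 5:T. ✓
7: successors {3, 4, 5}; p there: 3:F, 4:F, 5:T. ✓
Satisfying worlds: {1, 4, 5, 6, 7}.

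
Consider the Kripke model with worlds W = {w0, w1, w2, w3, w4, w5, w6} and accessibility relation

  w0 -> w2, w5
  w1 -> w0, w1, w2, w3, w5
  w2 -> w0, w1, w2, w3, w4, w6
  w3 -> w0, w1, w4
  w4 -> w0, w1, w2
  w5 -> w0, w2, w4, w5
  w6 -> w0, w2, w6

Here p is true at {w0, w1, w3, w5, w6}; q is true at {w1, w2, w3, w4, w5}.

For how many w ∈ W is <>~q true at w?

6

w0: successors {w2, w5}; ~q there: w2:F, w5:F. ✗
w1: successors {w0, w1, w2, w3, w5}; ~q there: w0:T, w1:F, w2:F, w3:F, w5:F. ✓
w2: successors {w0, w1, w2, w3, w4, w6}; ~q there: w0:T, w1:F, w2:F, w3:F, w4:F, w6:T. ✓
w3: successors {w0, w1, w4}; ~q there: w0:T, w1:F, w4:F. ✓
w4: successors {w0, w1, w2}; ~q there: w0:T, w1:F, w2:F. ✓
w5: successors {w0, w2, w4, w5}; ~q there: w0:T, w2:F, w4:F, w5:F. ✓
w6: successors {w0, w2, w6}; ~q there: w0:T, w2:F, w6:T. ✓
Satisfying worlds: {w1, w2, w3, w4, w5, w6}.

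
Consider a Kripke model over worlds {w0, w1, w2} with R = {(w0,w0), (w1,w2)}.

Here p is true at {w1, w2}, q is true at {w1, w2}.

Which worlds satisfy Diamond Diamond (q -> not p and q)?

{w0}

w0: successors {w0}; Diamond (q -> not p and q) there: w0:T. ✓
w1: successors {w2}; Diamond (q -> not p and q) there: w2:F. ✗
w2: no successors, so Diamond Diamond (q -> not p and q) fails. ✗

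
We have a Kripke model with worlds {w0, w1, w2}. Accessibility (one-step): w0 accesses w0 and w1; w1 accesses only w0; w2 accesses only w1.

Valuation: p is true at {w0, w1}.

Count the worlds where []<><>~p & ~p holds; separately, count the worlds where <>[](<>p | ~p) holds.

For []<><>~p & ~p:
w0: []<><>~p is F, ~p is F. ✗
w1: []<><>~p is F, ~p is F. ✗
w2: []<><>~p is F, ~p is T. ✗
— 0 worlds.
For <>[](<>p | ~p):
w0: successors {w0, w1}; [](<>p | ~p) there: w0:T, w1:T. ✓
w1: successors {w0}; [](<>p | ~p) there: w0:T. ✓
w2: successors {w1}; [](<>p | ~p) there: w1:T. ✓
— 3 worlds.

0 and 3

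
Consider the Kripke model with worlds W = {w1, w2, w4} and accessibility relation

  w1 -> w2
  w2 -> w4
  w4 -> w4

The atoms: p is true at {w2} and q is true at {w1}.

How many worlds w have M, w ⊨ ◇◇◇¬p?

w1: successors {w2}; ◇◇¬p there: w2:T. ✓
w2: successors {w4}; ◇◇¬p there: w4:T. ✓
w4: successors {w4}; ◇◇¬p there: w4:T. ✓
Satisfying worlds: {w1, w2, w4}.

3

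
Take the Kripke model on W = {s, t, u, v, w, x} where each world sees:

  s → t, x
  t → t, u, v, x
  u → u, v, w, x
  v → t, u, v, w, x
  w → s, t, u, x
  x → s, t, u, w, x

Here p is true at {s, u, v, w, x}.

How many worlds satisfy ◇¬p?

s: successors {t, x}; ¬p there: t:T, x:F. ✓
t: successors {t, u, v, x}; ¬p there: t:T, u:F, v:F, x:F. ✓
u: successors {u, v, w, x}; ¬p there: u:F, v:F, w:F, x:F. ✗
v: successors {t, u, v, w, x}; ¬p there: t:T, u:F, v:F, w:F, x:F. ✓
w: successors {s, t, u, x}; ¬p there: s:F, t:T, u:F, x:F. ✓
x: successors {s, t, u, w, x}; ¬p there: s:F, t:T, u:F, w:F, x:F. ✓
Satisfying worlds: {s, t, v, w, x}.

5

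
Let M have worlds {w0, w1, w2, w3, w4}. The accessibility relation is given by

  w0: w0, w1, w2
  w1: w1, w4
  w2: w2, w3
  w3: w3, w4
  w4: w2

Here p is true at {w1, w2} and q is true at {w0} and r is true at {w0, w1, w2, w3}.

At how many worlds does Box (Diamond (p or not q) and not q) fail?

1

w0: successors {w0, w1, w2}; Diamond (p or not q) and not q there: w0:F, w1:T, w2:T. ✗
w1: successors {w1, w4}; Diamond (p or not q) and not q there: w1:T, w4:T. ✓
w2: successors {w2, w3}; Diamond (p or not q) and not q there: w2:T, w3:T. ✓
w3: successors {w3, w4}; Diamond (p or not q) and not q there: w3:T, w4:T. ✓
w4: successors {w2}; Diamond (p or not q) and not q there: w2:T. ✓
Satisfying worlds: {w1, w2, w3, w4}.
So Box (Diamond (p or not q) and not q) fails at the other 1 world.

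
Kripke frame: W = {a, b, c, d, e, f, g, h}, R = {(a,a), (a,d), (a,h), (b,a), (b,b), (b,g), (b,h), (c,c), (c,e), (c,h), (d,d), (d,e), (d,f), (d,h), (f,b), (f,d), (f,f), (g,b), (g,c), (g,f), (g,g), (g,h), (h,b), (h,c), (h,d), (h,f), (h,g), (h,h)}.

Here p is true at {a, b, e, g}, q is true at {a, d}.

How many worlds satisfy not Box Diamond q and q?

1

a: not Box Diamond q is F, q is T. ✗
b: not Box Diamond q is T, q is F. ✗
c: not Box Diamond q is T, q is F. ✗
d: not Box Diamond q is T, q is T. ✓
e: not Box Diamond q is F, q is F. ✗
f: not Box Diamond q is F, q is F. ✗
g: not Box Diamond q is T, q is F. ✗
h: not Box Diamond q is T, q is F. ✗
Satisfying worlds: {d}.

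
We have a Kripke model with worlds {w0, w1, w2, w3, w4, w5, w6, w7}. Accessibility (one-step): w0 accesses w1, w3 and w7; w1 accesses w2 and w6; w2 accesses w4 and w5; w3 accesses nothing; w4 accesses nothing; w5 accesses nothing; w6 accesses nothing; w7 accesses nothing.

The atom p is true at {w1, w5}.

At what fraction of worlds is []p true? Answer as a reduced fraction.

5/8

w0: successors {w1, w3, w7}; p there: w1:T, w3:F, w7:F. ✗
w1: successors {w2, w6}; p there: w2:F, w6:F. ✗
w2: successors {w4, w5}; p there: w4:F, w5:T. ✗
w3: no successors, so []p holds vacuously. ✓
w4: no successors, so []p holds vacuously. ✓
w5: no successors, so []p holds vacuously. ✓
w6: no successors, so []p holds vacuously. ✓
w7: no successors, so []p holds vacuously. ✓
That's 5 of 8 worlds, so 5/8.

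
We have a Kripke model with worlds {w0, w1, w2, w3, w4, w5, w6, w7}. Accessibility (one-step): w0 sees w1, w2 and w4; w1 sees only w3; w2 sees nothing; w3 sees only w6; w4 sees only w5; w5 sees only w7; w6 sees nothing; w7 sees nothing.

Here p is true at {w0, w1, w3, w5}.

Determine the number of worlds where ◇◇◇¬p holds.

w0: successors {w1, w2, w4}; ◇◇¬p there: w1:T, w2:F, w4:T. ✓
w1: successors {w3}; ◇◇¬p there: w3:F. ✗
w2: no successors, so ◇◇◇¬p fails. ✗
w3: successors {w6}; ◇◇¬p there: w6:F. ✗
w4: successors {w5}; ◇◇¬p there: w5:F. ✗
w5: successors {w7}; ◇◇¬p there: w7:F. ✗
w6: no successors, so ◇◇◇¬p fails. ✗
w7: no successors, so ◇◇◇¬p fails. ✗
Satisfying worlds: {w0}.

1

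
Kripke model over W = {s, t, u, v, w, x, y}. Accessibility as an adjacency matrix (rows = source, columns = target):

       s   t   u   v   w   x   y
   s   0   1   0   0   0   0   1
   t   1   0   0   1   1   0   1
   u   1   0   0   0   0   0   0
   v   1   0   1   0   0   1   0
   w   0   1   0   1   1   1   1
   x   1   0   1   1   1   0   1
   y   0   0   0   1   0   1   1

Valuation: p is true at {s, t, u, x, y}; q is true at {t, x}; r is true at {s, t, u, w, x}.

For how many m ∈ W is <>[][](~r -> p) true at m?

2

s: successors {t, y}; [][](~r -> p) there: t:F, y:F. ✗
t: successors {s, v, w, y}; [][](~r -> p) there: s:F, v:F, w:F, y:F. ✗
u: successors {s}; [][](~r -> p) there: s:F. ✗
v: successors {s, u, x}; [][](~r -> p) there: s:F, u:T, x:F. ✓
w: successors {t, v, w, x, y}; [][](~r -> p) there: t:F, v:F, w:F, x:F, y:F. ✗
x: successors {s, u, v, w, y}; [][](~r -> p) there: s:F, u:T, v:F, w:F, y:F. ✓
y: successors {v, x, y}; [][](~r -> p) there: v:F, x:F, y:F. ✗
Satisfying worlds: {v, x}.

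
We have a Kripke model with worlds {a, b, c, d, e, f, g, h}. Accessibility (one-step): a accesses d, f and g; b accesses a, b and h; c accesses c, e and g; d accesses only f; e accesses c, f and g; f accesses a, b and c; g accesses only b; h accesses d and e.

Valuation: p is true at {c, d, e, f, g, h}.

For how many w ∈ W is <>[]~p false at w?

a: successors {d, f, g}; []~p there: d:F, f:F, g:T. ✓
b: successors {a, b, h}; []~p there: a:F, b:F, h:F. ✗
c: successors {c, e, g}; []~p there: c:F, e:F, g:T. ✓
d: successors {f}; []~p there: f:F. ✗
e: successors {c, f, g}; []~p there: c:F, f:F, g:T. ✓
f: successors {a, b, c}; []~p there: a:F, b:F, c:F. ✗
g: successors {b}; []~p there: b:F. ✗
h: successors {d, e}; []~p there: d:F, e:F. ✗
Satisfying worlds: {a, c, e}.
So <>[]~p fails at the other 5 worlds.

5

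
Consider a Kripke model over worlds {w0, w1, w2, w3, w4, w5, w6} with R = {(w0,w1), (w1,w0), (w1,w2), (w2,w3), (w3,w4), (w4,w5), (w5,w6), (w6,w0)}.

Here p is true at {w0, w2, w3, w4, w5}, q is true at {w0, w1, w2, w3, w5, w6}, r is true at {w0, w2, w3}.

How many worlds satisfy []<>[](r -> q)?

w0: successors {w1}; <>[](r -> q) there: w1:T. ✓
w1: successors {w0, w2}; <>[](r -> q) there: w0:T, w2:T. ✓
w2: successors {w3}; <>[](r -> q) there: w3:T. ✓
w3: successors {w4}; <>[](r -> q) there: w4:T. ✓
w4: successors {w5}; <>[](r -> q) there: w5:T. ✓
w5: successors {w6}; <>[](r -> q) there: w6:T. ✓
w6: successors {w0}; <>[](r -> q) there: w0:T. ✓
Satisfying worlds: {w0, w1, w2, w3, w4, w5, w6}.

7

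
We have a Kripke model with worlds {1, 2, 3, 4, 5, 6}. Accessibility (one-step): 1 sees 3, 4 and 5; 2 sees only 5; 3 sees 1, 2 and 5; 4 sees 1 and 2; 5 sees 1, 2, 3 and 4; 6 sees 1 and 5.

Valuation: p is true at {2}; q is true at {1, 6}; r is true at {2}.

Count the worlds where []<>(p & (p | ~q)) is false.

1: successors {3, 4, 5}; <>(p & (p | ~q)) there: 3:T, 4:T, 5:T. ✓
2: successors {5}; <>(p & (p | ~q)) there: 5:T. ✓
3: successors {1, 2, 5}; <>(p & (p | ~q)) there: 1:F, 2:F, 5:T. ✗
4: successors {1, 2}; <>(p & (p | ~q)) there: 1:F, 2:F. ✗
5: successors {1, 2, 3, 4}; <>(p & (p | ~q)) there: 1:F, 2:F, 3:T, 4:T. ✗
6: successors {1, 5}; <>(p & (p | ~q)) there: 1:F, 5:T. ✗
Satisfying worlds: {1, 2}.
So []<>(p & (p | ~q)) fails at the other 4 worlds.

4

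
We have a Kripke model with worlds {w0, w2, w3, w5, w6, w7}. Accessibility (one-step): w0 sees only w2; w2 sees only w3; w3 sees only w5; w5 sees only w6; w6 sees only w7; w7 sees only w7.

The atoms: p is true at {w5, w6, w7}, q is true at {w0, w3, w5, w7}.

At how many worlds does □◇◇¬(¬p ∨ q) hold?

w0: successors {w2}; ◇◇¬(¬p ∨ q) there: w2:F. ✗
w2: successors {w3}; ◇◇¬(¬p ∨ q) there: w3:T. ✓
w3: successors {w5}; ◇◇¬(¬p ∨ q) there: w5:F. ✗
w5: successors {w6}; ◇◇¬(¬p ∨ q) there: w6:F. ✗
w6: successors {w7}; ◇◇¬(¬p ∨ q) there: w7:F. ✗
w7: successors {w7}; ◇◇¬(¬p ∨ q) there: w7:F. ✗
Satisfying worlds: {w2}.

1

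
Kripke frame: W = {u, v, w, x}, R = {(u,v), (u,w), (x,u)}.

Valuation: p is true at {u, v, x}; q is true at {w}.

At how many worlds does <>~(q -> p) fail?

3

u: successors {v, w}; ~(q -> p) there: v:F, w:T. ✓
v: no successors, so <>~(q -> p) fails. ✗
w: no successors, so <>~(q -> p) fails. ✗
x: successors {u}; ~(q -> p) there: u:F. ✗
Satisfying worlds: {u}.
So <>~(q -> p) fails at the other 3 worlds.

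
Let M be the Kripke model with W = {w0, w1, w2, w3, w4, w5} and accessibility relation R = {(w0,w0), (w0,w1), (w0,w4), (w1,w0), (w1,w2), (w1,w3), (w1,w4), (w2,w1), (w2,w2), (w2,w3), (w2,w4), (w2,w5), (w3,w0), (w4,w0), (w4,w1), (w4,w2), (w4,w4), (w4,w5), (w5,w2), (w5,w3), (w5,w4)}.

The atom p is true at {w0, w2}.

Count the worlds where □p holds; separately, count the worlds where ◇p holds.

For □p:
w0: successors {w0, w1, w4}; p there: w0:T, w1:F, w4:F. ✗
w1: successors {w0, w2, w3, w4}; p there: w0:T, w2:T, w3:F, w4:F. ✗
w2: successors {w1, w2, w3, w4, w5}; p there: w1:F, w2:T, w3:F, w4:F, w5:F. ✗
w3: successors {w0}; p there: w0:T. ✓
w4: successors {w0, w1, w2, w4, w5}; p there: w0:T, w1:F, w2:T, w4:F, w5:F. ✗
w5: successors {w2, w3, w4}; p there: w2:T, w3:F, w4:F. ✗
— 1 world.
For ◇p:
w0: successors {w0, w1, w4}; p there: w0:T, w1:F, w4:F. ✓
w1: successors {w0, w2, w3, w4}; p there: w0:T, w2:T, w3:F, w4:F. ✓
w2: successors {w1, w2, w3, w4, w5}; p there: w1:F, w2:T, w3:F, w4:F, w5:F. ✓
w3: successors {w0}; p there: w0:T. ✓
w4: successors {w0, w1, w2, w4, w5}; p there: w0:T, w1:F, w2:T, w4:F, w5:F. ✓
w5: successors {w2, w3, w4}; p there: w2:T, w3:F, w4:F. ✓
— 6 worlds.

1 and 6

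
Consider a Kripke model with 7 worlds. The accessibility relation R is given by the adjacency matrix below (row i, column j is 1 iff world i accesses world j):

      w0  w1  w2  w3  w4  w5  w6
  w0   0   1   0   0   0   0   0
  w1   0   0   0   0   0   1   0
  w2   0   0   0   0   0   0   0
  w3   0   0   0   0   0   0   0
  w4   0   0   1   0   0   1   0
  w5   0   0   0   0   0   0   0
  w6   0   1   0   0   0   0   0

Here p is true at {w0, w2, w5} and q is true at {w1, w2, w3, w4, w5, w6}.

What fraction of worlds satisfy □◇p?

5/7

w0: successors {w1}; ◇p there: w1:T. ✓
w1: successors {w5}; ◇p there: w5:F. ✗
w2: no successors, so □◇p holds vacuously. ✓
w3: no successors, so □◇p holds vacuously. ✓
w4: successors {w2, w5}; ◇p there: w2:F, w5:F. ✗
w5: no successors, so □◇p holds vacuously. ✓
w6: successors {w1}; ◇p there: w1:T. ✓
That's 5 of 7 worlds, so 5/7.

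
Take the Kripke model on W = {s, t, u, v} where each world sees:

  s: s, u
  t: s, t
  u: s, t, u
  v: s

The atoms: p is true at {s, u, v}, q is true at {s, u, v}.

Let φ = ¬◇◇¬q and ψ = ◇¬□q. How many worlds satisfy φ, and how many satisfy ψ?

1 and 3

For ¬◇◇¬q:
s: ◇◇¬q is T. ✗
t: ◇◇¬q is T. ✗
u: ◇◇¬q is T. ✗
v: ◇◇¬q is F. ✓
— 1 world.
For ◇¬□q:
s: successors {s, u}; ¬□q there: s:F, u:T. ✓
t: successors {s, t}; ¬□q there: s:F, t:T. ✓
u: successors {s, t, u}; ¬□q there: s:F, t:T, u:T. ✓
v: successors {s}; ¬□q there: s:F. ✗
— 3 worlds.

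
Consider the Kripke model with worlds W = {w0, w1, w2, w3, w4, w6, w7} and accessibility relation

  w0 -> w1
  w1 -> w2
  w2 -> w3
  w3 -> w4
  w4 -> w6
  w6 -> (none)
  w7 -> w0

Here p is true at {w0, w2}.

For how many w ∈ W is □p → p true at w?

4

w0: □p is F, p is T. ✓
w1: □p is T, p is F. ✗
w2: □p is F, p is T. ✓
w3: □p is F, p is F. ✓
w4: □p is F, p is F. ✓
w6: □p is T, p is F. ✗
w7: □p is T, p is F. ✗
Satisfying worlds: {w0, w2, w3, w4}.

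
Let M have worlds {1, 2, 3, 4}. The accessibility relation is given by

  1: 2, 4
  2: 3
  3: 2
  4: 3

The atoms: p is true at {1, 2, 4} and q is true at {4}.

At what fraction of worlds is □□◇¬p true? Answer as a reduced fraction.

1: successors {2, 4}; □◇¬p there: 2:F, 4:F. ✗
2: successors {3}; □◇¬p there: 3:T. ✓
3: successors {2}; □◇¬p there: 2:F. ✗
4: successors {3}; □◇¬p there: 3:T. ✓
That's 2 of 4 worlds, so 2/4 = 1/2.

1/2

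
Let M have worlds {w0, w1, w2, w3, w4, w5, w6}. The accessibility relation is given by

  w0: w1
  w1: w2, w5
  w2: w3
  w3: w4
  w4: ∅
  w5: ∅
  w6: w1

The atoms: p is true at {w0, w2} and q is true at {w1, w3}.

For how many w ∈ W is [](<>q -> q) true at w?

w0: successors {w1}; <>q -> q there: w1:T. ✓
w1: successors {w2, w5}; <>q -> q there: w2:F, w5:T. ✗
w2: successors {w3}; <>q -> q there: w3:T. ✓
w3: successors {w4}; <>q -> q there: w4:T. ✓
w4: no successors, so [](<>q -> q) holds vacuously. ✓
w5: no successors, so [](<>q -> q) holds vacuously. ✓
w6: successors {w1}; <>q -> q there: w1:T. ✓
Satisfying worlds: {w0, w2, w3, w4, w5, w6}.

6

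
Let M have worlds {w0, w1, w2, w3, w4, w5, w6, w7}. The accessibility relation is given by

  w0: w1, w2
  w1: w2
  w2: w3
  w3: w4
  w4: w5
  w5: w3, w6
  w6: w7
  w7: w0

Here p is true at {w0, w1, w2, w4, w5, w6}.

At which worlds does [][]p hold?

w0: successors {w1, w2}; []p there: w1:T, w2:F. ✗
w1: successors {w2}; []p there: w2:F. ✗
w2: successors {w3}; []p there: w3:T. ✓
w3: successors {w4}; []p there: w4:T. ✓
w4: successors {w5}; []p there: w5:F. ✗
w5: successors {w3, w6}; []p there: w3:T, w6:F. ✗
w6: successors {w7}; []p there: w7:T. ✓
w7: successors {w0}; []p there: w0:T. ✓

{w2, w3, w6, w7}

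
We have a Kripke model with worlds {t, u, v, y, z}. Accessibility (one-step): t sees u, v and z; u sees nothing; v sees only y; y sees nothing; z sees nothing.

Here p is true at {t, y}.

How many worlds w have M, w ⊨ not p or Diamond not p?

t: not p is F, Diamond not p is T. ✓
u: not p is T, Diamond not p is F. ✓
v: not p is T, Diamond not p is F. ✓
y: not p is F, Diamond not p is F. ✗
z: not p is T, Diamond not p is F. ✓
Satisfying worlds: {t, u, v, z}.

4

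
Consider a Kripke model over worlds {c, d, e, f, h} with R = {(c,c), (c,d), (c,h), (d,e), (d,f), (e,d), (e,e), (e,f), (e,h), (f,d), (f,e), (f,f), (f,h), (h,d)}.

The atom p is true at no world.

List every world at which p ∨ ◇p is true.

c: p is F, ◇p is F. ✗
d: p is F, ◇p is F. ✗
e: p is F, ◇p is F. ✗
f: p is F, ◇p is F. ✗
h: p is F, ◇p is F. ✗

∅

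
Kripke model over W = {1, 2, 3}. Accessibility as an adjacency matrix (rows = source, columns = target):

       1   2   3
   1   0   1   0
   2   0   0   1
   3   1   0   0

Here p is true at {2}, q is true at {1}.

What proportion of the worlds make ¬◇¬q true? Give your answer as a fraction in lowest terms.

1: ◇¬q is T. ✗
2: ◇¬q is T. ✗
3: ◇¬q is F. ✓
That's 1 of 3 worlds, so 1/3.

1/3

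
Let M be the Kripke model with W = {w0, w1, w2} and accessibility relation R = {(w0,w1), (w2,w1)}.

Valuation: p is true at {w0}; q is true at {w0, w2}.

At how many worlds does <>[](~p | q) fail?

w0: successors {w1}; [](~p | q) there: w1:T. ✓
w1: no successors, so <>[](~p | q) fails. ✗
w2: successors {w1}; [](~p | q) there: w1:T. ✓
Satisfying worlds: {w0, w2}.
So <>[](~p | q) fails at the other 1 world.

1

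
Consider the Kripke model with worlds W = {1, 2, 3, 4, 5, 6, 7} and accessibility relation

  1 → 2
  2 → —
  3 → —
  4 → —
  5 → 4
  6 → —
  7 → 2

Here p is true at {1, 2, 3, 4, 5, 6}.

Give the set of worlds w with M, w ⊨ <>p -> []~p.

{2, 3, 4, 6}

1: <>p is T, []~p is F. ✗
2: <>p is F, []~p is T. ✓
3: <>p is F, []~p is T. ✓
4: <>p is F, []~p is T. ✓
5: <>p is T, []~p is F. ✗
6: <>p is F, []~p is T. ✓
7: <>p is T, []~p is F. ✗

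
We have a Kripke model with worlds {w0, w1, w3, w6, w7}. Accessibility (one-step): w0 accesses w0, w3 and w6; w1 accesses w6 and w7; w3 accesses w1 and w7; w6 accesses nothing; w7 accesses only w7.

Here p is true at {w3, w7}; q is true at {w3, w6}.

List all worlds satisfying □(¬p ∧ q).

{w6}

w0: successors {w0, w3, w6}; ¬p ∧ q there: w0:F, w3:F, w6:T. ✗
w1: successors {w6, w7}; ¬p ∧ q there: w6:T, w7:F. ✗
w3: successors {w1, w7}; ¬p ∧ q there: w1:F, w7:F. ✗
w6: no successors, so □(¬p ∧ q) holds vacuously. ✓
w7: successors {w7}; ¬p ∧ q there: w7:F. ✗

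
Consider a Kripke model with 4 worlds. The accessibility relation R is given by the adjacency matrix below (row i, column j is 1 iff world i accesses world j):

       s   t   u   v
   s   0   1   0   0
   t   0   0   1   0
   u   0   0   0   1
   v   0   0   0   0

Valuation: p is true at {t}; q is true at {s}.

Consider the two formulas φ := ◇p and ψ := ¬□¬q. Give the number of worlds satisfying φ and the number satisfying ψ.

For ◇p:
s: successors {t}; p there: t:T. ✓
t: successors {u}; p there: u:F. ✗
u: successors {v}; p there: v:F. ✗
v: no successors, so ◇p fails. ✗
— 1 world.
For ¬□¬q:
s: □¬q is T. ✗
t: □¬q is T. ✗
u: □¬q is T. ✗
v: □¬q is T. ✗
— 0 worlds.

1 and 0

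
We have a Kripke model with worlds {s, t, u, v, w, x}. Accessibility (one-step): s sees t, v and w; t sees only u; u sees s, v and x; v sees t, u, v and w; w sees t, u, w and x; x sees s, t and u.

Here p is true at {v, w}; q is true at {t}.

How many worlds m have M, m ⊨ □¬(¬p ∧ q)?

2

s: successors {t, v, w}; ¬(¬p ∧ q) there: t:F, v:T, w:T. ✗
t: successors {u}; ¬(¬p ∧ q) there: u:T. ✓
u: successors {s, v, x}; ¬(¬p ∧ q) there: s:T, v:T, x:T. ✓
v: successors {t, u, v, w}; ¬(¬p ∧ q) there: t:F, u:T, v:T, w:T. ✗
w: successors {t, u, w, x}; ¬(¬p ∧ q) there: t:F, u:T, w:T, x:T. ✗
x: successors {s, t, u}; ¬(¬p ∧ q) there: s:T, t:F, u:T. ✗
Satisfying worlds: {t, u}.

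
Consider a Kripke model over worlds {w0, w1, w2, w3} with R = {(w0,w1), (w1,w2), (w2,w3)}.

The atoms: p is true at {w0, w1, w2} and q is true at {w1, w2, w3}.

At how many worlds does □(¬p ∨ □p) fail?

1

w0: successors {w1}; ¬p ∨ □p there: w1:T. ✓
w1: successors {w2}; ¬p ∨ □p there: w2:F. ✗
w2: successors {w3}; ¬p ∨ □p there: w3:T. ✓
w3: no successors, so □(¬p ∨ □p) holds vacuously. ✓
Satisfying worlds: {w0, w2, w3}.
So □(¬p ∨ □p) fails at the other 1 world.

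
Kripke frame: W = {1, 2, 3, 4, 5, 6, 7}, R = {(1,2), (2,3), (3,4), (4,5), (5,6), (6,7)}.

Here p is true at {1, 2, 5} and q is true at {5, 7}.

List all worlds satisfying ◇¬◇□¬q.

1: successors {2}; ¬◇□¬q there: 2:F. ✗
2: successors {3}; ¬◇□¬q there: 3:T. ✓
3: successors {4}; ¬◇□¬q there: 4:F. ✗
4: successors {5}; ¬◇□¬q there: 5:T. ✓
5: successors {6}; ¬◇□¬q there: 6:F. ✗
6: successors {7}; ¬◇□¬q there: 7:T. ✓
7: no successors, so ◇¬◇□¬q fails. ✗

{2, 4, 6}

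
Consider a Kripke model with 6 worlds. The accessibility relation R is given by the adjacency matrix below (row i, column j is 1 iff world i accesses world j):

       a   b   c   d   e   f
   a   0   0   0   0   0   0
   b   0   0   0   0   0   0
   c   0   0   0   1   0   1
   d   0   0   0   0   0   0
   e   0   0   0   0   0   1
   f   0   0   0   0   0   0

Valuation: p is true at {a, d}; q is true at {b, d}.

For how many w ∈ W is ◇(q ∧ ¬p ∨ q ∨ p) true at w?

a: no successors, so ◇(q ∧ ¬p ∨ q ∨ p) fails. ✗
b: no successors, so ◇(q ∧ ¬p ∨ q ∨ p) fails. ✗
c: successors {d, f}; q ∧ ¬p ∨ q ∨ p there: d:T, f:F. ✓
d: no successors, so ◇(q ∧ ¬p ∨ q ∨ p) fails. ✗
e: successors {f}; q ∧ ¬p ∨ q ∨ p there: f:F. ✗
f: no successors, so ◇(q ∧ ¬p ∨ q ∨ p) fails. ✗
Satisfying worlds: {c}.

1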